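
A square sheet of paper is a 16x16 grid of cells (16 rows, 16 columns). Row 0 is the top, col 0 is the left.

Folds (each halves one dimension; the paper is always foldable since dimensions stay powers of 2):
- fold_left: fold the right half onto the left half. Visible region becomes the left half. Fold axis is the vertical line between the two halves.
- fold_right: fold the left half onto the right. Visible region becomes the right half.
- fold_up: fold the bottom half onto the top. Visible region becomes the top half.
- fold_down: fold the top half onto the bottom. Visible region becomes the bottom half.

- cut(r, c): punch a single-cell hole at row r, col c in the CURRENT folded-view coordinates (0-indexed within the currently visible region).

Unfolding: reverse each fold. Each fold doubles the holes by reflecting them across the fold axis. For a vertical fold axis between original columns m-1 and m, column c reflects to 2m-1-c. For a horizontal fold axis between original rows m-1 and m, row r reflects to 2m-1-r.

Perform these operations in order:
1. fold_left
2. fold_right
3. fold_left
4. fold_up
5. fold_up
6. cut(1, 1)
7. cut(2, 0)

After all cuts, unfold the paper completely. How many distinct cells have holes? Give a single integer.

Answer: 64

Derivation:
Op 1 fold_left: fold axis v@8; visible region now rows[0,16) x cols[0,8) = 16x8
Op 2 fold_right: fold axis v@4; visible region now rows[0,16) x cols[4,8) = 16x4
Op 3 fold_left: fold axis v@6; visible region now rows[0,16) x cols[4,6) = 16x2
Op 4 fold_up: fold axis h@8; visible region now rows[0,8) x cols[4,6) = 8x2
Op 5 fold_up: fold axis h@4; visible region now rows[0,4) x cols[4,6) = 4x2
Op 6 cut(1, 1): punch at orig (1,5); cuts so far [(1, 5)]; region rows[0,4) x cols[4,6) = 4x2
Op 7 cut(2, 0): punch at orig (2,4); cuts so far [(1, 5), (2, 4)]; region rows[0,4) x cols[4,6) = 4x2
Unfold 1 (reflect across h@4): 4 holes -> [(1, 5), (2, 4), (5, 4), (6, 5)]
Unfold 2 (reflect across h@8): 8 holes -> [(1, 5), (2, 4), (5, 4), (6, 5), (9, 5), (10, 4), (13, 4), (14, 5)]
Unfold 3 (reflect across v@6): 16 holes -> [(1, 5), (1, 6), (2, 4), (2, 7), (5, 4), (5, 7), (6, 5), (6, 6), (9, 5), (9, 6), (10, 4), (10, 7), (13, 4), (13, 7), (14, 5), (14, 6)]
Unfold 4 (reflect across v@4): 32 holes -> [(1, 1), (1, 2), (1, 5), (1, 6), (2, 0), (2, 3), (2, 4), (2, 7), (5, 0), (5, 3), (5, 4), (5, 7), (6, 1), (6, 2), (6, 5), (6, 6), (9, 1), (9, 2), (9, 5), (9, 6), (10, 0), (10, 3), (10, 4), (10, 7), (13, 0), (13, 3), (13, 4), (13, 7), (14, 1), (14, 2), (14, 5), (14, 6)]
Unfold 5 (reflect across v@8): 64 holes -> [(1, 1), (1, 2), (1, 5), (1, 6), (1, 9), (1, 10), (1, 13), (1, 14), (2, 0), (2, 3), (2, 4), (2, 7), (2, 8), (2, 11), (2, 12), (2, 15), (5, 0), (5, 3), (5, 4), (5, 7), (5, 8), (5, 11), (5, 12), (5, 15), (6, 1), (6, 2), (6, 5), (6, 6), (6, 9), (6, 10), (6, 13), (6, 14), (9, 1), (9, 2), (9, 5), (9, 6), (9, 9), (9, 10), (9, 13), (9, 14), (10, 0), (10, 3), (10, 4), (10, 7), (10, 8), (10, 11), (10, 12), (10, 15), (13, 0), (13, 3), (13, 4), (13, 7), (13, 8), (13, 11), (13, 12), (13, 15), (14, 1), (14, 2), (14, 5), (14, 6), (14, 9), (14, 10), (14, 13), (14, 14)]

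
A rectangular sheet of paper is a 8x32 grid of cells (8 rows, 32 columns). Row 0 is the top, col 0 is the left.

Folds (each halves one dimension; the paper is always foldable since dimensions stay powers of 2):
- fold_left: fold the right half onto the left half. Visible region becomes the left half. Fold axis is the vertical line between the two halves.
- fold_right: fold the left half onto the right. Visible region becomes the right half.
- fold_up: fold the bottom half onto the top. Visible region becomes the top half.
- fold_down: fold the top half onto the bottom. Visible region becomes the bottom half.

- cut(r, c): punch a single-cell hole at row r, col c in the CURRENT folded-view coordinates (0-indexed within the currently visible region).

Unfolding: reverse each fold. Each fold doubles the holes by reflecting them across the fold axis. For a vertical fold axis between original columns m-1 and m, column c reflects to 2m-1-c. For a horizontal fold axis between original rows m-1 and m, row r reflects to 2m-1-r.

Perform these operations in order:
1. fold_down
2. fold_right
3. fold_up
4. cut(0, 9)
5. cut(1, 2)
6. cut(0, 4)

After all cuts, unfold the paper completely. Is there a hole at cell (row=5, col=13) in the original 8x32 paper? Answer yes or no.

Op 1 fold_down: fold axis h@4; visible region now rows[4,8) x cols[0,32) = 4x32
Op 2 fold_right: fold axis v@16; visible region now rows[4,8) x cols[16,32) = 4x16
Op 3 fold_up: fold axis h@6; visible region now rows[4,6) x cols[16,32) = 2x16
Op 4 cut(0, 9): punch at orig (4,25); cuts so far [(4, 25)]; region rows[4,6) x cols[16,32) = 2x16
Op 5 cut(1, 2): punch at orig (5,18); cuts so far [(4, 25), (5, 18)]; region rows[4,6) x cols[16,32) = 2x16
Op 6 cut(0, 4): punch at orig (4,20); cuts so far [(4, 20), (4, 25), (5, 18)]; region rows[4,6) x cols[16,32) = 2x16
Unfold 1 (reflect across h@6): 6 holes -> [(4, 20), (4, 25), (5, 18), (6, 18), (7, 20), (7, 25)]
Unfold 2 (reflect across v@16): 12 holes -> [(4, 6), (4, 11), (4, 20), (4, 25), (5, 13), (5, 18), (6, 13), (6, 18), (7, 6), (7, 11), (7, 20), (7, 25)]
Unfold 3 (reflect across h@4): 24 holes -> [(0, 6), (0, 11), (0, 20), (0, 25), (1, 13), (1, 18), (2, 13), (2, 18), (3, 6), (3, 11), (3, 20), (3, 25), (4, 6), (4, 11), (4, 20), (4, 25), (5, 13), (5, 18), (6, 13), (6, 18), (7, 6), (7, 11), (7, 20), (7, 25)]
Holes: [(0, 6), (0, 11), (0, 20), (0, 25), (1, 13), (1, 18), (2, 13), (2, 18), (3, 6), (3, 11), (3, 20), (3, 25), (4, 6), (4, 11), (4, 20), (4, 25), (5, 13), (5, 18), (6, 13), (6, 18), (7, 6), (7, 11), (7, 20), (7, 25)]

Answer: yes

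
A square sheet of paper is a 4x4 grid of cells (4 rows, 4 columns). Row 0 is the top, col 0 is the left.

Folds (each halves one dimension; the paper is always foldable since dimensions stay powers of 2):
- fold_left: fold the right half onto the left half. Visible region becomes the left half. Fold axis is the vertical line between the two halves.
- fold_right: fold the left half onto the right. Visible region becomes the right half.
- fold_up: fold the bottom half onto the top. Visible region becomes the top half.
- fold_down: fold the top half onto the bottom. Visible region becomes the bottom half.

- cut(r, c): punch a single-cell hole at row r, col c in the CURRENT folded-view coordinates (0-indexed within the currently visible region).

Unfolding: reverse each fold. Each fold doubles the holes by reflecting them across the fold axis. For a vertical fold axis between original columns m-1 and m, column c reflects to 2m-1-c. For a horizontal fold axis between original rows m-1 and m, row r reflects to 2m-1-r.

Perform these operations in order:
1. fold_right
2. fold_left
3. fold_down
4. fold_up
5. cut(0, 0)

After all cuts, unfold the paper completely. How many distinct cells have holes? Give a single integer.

Answer: 16

Derivation:
Op 1 fold_right: fold axis v@2; visible region now rows[0,4) x cols[2,4) = 4x2
Op 2 fold_left: fold axis v@3; visible region now rows[0,4) x cols[2,3) = 4x1
Op 3 fold_down: fold axis h@2; visible region now rows[2,4) x cols[2,3) = 2x1
Op 4 fold_up: fold axis h@3; visible region now rows[2,3) x cols[2,3) = 1x1
Op 5 cut(0, 0): punch at orig (2,2); cuts so far [(2, 2)]; region rows[2,3) x cols[2,3) = 1x1
Unfold 1 (reflect across h@3): 2 holes -> [(2, 2), (3, 2)]
Unfold 2 (reflect across h@2): 4 holes -> [(0, 2), (1, 2), (2, 2), (3, 2)]
Unfold 3 (reflect across v@3): 8 holes -> [(0, 2), (0, 3), (1, 2), (1, 3), (2, 2), (2, 3), (3, 2), (3, 3)]
Unfold 4 (reflect across v@2): 16 holes -> [(0, 0), (0, 1), (0, 2), (0, 3), (1, 0), (1, 1), (1, 2), (1, 3), (2, 0), (2, 1), (2, 2), (2, 3), (3, 0), (3, 1), (3, 2), (3, 3)]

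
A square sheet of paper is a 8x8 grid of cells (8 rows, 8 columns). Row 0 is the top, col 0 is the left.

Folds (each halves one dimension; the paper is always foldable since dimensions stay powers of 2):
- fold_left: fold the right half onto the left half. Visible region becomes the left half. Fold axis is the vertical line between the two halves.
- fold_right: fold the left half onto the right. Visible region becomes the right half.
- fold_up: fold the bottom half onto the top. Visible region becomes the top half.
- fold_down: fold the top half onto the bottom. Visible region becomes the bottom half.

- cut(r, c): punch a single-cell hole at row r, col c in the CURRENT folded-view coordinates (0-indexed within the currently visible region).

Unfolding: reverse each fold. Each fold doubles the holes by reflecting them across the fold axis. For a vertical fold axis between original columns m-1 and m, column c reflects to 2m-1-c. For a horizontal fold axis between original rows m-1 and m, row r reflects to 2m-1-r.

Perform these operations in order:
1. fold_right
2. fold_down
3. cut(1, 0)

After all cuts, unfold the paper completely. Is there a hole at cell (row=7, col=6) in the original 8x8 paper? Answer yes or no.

Op 1 fold_right: fold axis v@4; visible region now rows[0,8) x cols[4,8) = 8x4
Op 2 fold_down: fold axis h@4; visible region now rows[4,8) x cols[4,8) = 4x4
Op 3 cut(1, 0): punch at orig (5,4); cuts so far [(5, 4)]; region rows[4,8) x cols[4,8) = 4x4
Unfold 1 (reflect across h@4): 2 holes -> [(2, 4), (5, 4)]
Unfold 2 (reflect across v@4): 4 holes -> [(2, 3), (2, 4), (5, 3), (5, 4)]
Holes: [(2, 3), (2, 4), (5, 3), (5, 4)]

Answer: no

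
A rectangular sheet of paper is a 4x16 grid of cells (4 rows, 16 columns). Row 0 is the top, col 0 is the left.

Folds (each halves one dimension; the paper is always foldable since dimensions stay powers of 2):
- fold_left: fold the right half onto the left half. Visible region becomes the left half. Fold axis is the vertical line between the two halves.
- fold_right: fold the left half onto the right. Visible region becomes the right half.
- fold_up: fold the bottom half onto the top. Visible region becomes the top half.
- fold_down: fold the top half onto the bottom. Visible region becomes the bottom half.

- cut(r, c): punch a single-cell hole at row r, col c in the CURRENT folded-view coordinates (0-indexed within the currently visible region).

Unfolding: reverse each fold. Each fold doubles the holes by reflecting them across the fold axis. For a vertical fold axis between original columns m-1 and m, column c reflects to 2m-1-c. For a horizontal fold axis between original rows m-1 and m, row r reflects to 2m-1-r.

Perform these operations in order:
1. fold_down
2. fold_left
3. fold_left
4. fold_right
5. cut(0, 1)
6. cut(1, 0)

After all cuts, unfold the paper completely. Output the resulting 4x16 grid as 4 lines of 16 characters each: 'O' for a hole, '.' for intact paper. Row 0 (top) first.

Op 1 fold_down: fold axis h@2; visible region now rows[2,4) x cols[0,16) = 2x16
Op 2 fold_left: fold axis v@8; visible region now rows[2,4) x cols[0,8) = 2x8
Op 3 fold_left: fold axis v@4; visible region now rows[2,4) x cols[0,4) = 2x4
Op 4 fold_right: fold axis v@2; visible region now rows[2,4) x cols[2,4) = 2x2
Op 5 cut(0, 1): punch at orig (2,3); cuts so far [(2, 3)]; region rows[2,4) x cols[2,4) = 2x2
Op 6 cut(1, 0): punch at orig (3,2); cuts so far [(2, 3), (3, 2)]; region rows[2,4) x cols[2,4) = 2x2
Unfold 1 (reflect across v@2): 4 holes -> [(2, 0), (2, 3), (3, 1), (3, 2)]
Unfold 2 (reflect across v@4): 8 holes -> [(2, 0), (2, 3), (2, 4), (2, 7), (3, 1), (3, 2), (3, 5), (3, 6)]
Unfold 3 (reflect across v@8): 16 holes -> [(2, 0), (2, 3), (2, 4), (2, 7), (2, 8), (2, 11), (2, 12), (2, 15), (3, 1), (3, 2), (3, 5), (3, 6), (3, 9), (3, 10), (3, 13), (3, 14)]
Unfold 4 (reflect across h@2): 32 holes -> [(0, 1), (0, 2), (0, 5), (0, 6), (0, 9), (0, 10), (0, 13), (0, 14), (1, 0), (1, 3), (1, 4), (1, 7), (1, 8), (1, 11), (1, 12), (1, 15), (2, 0), (2, 3), (2, 4), (2, 7), (2, 8), (2, 11), (2, 12), (2, 15), (3, 1), (3, 2), (3, 5), (3, 6), (3, 9), (3, 10), (3, 13), (3, 14)]

Answer: .OO..OO..OO..OO.
O..OO..OO..OO..O
O..OO..OO..OO..O
.OO..OO..OO..OO.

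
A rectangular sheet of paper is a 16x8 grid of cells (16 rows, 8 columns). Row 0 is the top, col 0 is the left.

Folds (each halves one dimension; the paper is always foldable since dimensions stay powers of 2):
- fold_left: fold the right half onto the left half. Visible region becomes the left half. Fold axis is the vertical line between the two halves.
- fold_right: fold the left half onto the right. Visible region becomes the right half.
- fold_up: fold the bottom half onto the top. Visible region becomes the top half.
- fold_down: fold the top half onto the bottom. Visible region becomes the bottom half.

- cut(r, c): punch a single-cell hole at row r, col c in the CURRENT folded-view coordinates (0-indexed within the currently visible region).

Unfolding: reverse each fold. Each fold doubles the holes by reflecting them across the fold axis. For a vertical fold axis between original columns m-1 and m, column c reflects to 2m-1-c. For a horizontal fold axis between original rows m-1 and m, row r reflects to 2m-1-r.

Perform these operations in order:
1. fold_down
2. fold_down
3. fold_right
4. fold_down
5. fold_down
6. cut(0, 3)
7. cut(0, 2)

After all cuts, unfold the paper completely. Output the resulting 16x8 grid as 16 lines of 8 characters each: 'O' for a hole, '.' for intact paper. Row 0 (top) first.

Op 1 fold_down: fold axis h@8; visible region now rows[8,16) x cols[0,8) = 8x8
Op 2 fold_down: fold axis h@12; visible region now rows[12,16) x cols[0,8) = 4x8
Op 3 fold_right: fold axis v@4; visible region now rows[12,16) x cols[4,8) = 4x4
Op 4 fold_down: fold axis h@14; visible region now rows[14,16) x cols[4,8) = 2x4
Op 5 fold_down: fold axis h@15; visible region now rows[15,16) x cols[4,8) = 1x4
Op 6 cut(0, 3): punch at orig (15,7); cuts so far [(15, 7)]; region rows[15,16) x cols[4,8) = 1x4
Op 7 cut(0, 2): punch at orig (15,6); cuts so far [(15, 6), (15, 7)]; region rows[15,16) x cols[4,8) = 1x4
Unfold 1 (reflect across h@15): 4 holes -> [(14, 6), (14, 7), (15, 6), (15, 7)]
Unfold 2 (reflect across h@14): 8 holes -> [(12, 6), (12, 7), (13, 6), (13, 7), (14, 6), (14, 7), (15, 6), (15, 7)]
Unfold 3 (reflect across v@4): 16 holes -> [(12, 0), (12, 1), (12, 6), (12, 7), (13, 0), (13, 1), (13, 6), (13, 7), (14, 0), (14, 1), (14, 6), (14, 7), (15, 0), (15, 1), (15, 6), (15, 7)]
Unfold 4 (reflect across h@12): 32 holes -> [(8, 0), (8, 1), (8, 6), (8, 7), (9, 0), (9, 1), (9, 6), (9, 7), (10, 0), (10, 1), (10, 6), (10, 7), (11, 0), (11, 1), (11, 6), (11, 7), (12, 0), (12, 1), (12, 6), (12, 7), (13, 0), (13, 1), (13, 6), (13, 7), (14, 0), (14, 1), (14, 6), (14, 7), (15, 0), (15, 1), (15, 6), (15, 7)]
Unfold 5 (reflect across h@8): 64 holes -> [(0, 0), (0, 1), (0, 6), (0, 7), (1, 0), (1, 1), (1, 6), (1, 7), (2, 0), (2, 1), (2, 6), (2, 7), (3, 0), (3, 1), (3, 6), (3, 7), (4, 0), (4, 1), (4, 6), (4, 7), (5, 0), (5, 1), (5, 6), (5, 7), (6, 0), (6, 1), (6, 6), (6, 7), (7, 0), (7, 1), (7, 6), (7, 7), (8, 0), (8, 1), (8, 6), (8, 7), (9, 0), (9, 1), (9, 6), (9, 7), (10, 0), (10, 1), (10, 6), (10, 7), (11, 0), (11, 1), (11, 6), (11, 7), (12, 0), (12, 1), (12, 6), (12, 7), (13, 0), (13, 1), (13, 6), (13, 7), (14, 0), (14, 1), (14, 6), (14, 7), (15, 0), (15, 1), (15, 6), (15, 7)]

Answer: OO....OO
OO....OO
OO....OO
OO....OO
OO....OO
OO....OO
OO....OO
OO....OO
OO....OO
OO....OO
OO....OO
OO....OO
OO....OO
OO....OO
OO....OO
OO....OO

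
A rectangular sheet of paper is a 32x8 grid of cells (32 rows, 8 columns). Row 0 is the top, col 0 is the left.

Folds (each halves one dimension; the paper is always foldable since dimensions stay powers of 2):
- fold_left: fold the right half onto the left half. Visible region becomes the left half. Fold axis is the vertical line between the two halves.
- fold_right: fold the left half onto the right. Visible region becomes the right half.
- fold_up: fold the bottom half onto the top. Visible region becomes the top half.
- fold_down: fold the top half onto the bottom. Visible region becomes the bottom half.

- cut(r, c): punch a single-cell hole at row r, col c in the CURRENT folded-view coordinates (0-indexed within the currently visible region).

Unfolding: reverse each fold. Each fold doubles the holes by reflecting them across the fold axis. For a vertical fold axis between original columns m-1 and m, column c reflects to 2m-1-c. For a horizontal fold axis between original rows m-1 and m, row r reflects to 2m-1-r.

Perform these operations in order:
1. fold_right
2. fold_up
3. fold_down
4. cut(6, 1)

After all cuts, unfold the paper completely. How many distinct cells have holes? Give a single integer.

Answer: 8

Derivation:
Op 1 fold_right: fold axis v@4; visible region now rows[0,32) x cols[4,8) = 32x4
Op 2 fold_up: fold axis h@16; visible region now rows[0,16) x cols[4,8) = 16x4
Op 3 fold_down: fold axis h@8; visible region now rows[8,16) x cols[4,8) = 8x4
Op 4 cut(6, 1): punch at orig (14,5); cuts so far [(14, 5)]; region rows[8,16) x cols[4,8) = 8x4
Unfold 1 (reflect across h@8): 2 holes -> [(1, 5), (14, 5)]
Unfold 2 (reflect across h@16): 4 holes -> [(1, 5), (14, 5), (17, 5), (30, 5)]
Unfold 3 (reflect across v@4): 8 holes -> [(1, 2), (1, 5), (14, 2), (14, 5), (17, 2), (17, 5), (30, 2), (30, 5)]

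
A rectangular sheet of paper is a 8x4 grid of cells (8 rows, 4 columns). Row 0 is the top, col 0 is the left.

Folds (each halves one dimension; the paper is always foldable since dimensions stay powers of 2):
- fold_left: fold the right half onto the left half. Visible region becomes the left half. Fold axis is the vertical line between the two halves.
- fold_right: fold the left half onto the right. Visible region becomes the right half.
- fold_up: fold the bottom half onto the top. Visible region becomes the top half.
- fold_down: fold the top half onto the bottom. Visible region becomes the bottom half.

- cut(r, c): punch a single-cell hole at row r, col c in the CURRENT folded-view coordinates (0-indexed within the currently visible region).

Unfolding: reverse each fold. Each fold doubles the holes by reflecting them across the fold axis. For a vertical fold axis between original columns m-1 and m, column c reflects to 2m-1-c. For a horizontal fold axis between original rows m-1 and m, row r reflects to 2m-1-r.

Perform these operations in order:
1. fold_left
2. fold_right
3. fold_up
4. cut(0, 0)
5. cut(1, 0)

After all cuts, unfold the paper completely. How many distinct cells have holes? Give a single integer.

Op 1 fold_left: fold axis v@2; visible region now rows[0,8) x cols[0,2) = 8x2
Op 2 fold_right: fold axis v@1; visible region now rows[0,8) x cols[1,2) = 8x1
Op 3 fold_up: fold axis h@4; visible region now rows[0,4) x cols[1,2) = 4x1
Op 4 cut(0, 0): punch at orig (0,1); cuts so far [(0, 1)]; region rows[0,4) x cols[1,2) = 4x1
Op 5 cut(1, 0): punch at orig (1,1); cuts so far [(0, 1), (1, 1)]; region rows[0,4) x cols[1,2) = 4x1
Unfold 1 (reflect across h@4): 4 holes -> [(0, 1), (1, 1), (6, 1), (7, 1)]
Unfold 2 (reflect across v@1): 8 holes -> [(0, 0), (0, 1), (1, 0), (1, 1), (6, 0), (6, 1), (7, 0), (7, 1)]
Unfold 3 (reflect across v@2): 16 holes -> [(0, 0), (0, 1), (0, 2), (0, 3), (1, 0), (1, 1), (1, 2), (1, 3), (6, 0), (6, 1), (6, 2), (6, 3), (7, 0), (7, 1), (7, 2), (7, 3)]

Answer: 16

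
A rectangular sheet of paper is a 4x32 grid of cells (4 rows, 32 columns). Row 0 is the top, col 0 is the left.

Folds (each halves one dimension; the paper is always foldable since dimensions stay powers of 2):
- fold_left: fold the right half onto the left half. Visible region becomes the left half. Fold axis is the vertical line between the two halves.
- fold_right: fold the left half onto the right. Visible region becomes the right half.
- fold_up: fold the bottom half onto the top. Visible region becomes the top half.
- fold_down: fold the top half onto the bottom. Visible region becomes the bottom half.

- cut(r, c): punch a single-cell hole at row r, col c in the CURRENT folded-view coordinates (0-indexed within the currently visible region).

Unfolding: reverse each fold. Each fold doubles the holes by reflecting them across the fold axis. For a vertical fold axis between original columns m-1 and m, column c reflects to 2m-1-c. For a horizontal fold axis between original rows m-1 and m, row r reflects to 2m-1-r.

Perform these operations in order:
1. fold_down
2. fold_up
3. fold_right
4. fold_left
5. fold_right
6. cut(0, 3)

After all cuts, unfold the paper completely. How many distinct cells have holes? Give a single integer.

Answer: 32

Derivation:
Op 1 fold_down: fold axis h@2; visible region now rows[2,4) x cols[0,32) = 2x32
Op 2 fold_up: fold axis h@3; visible region now rows[2,3) x cols[0,32) = 1x32
Op 3 fold_right: fold axis v@16; visible region now rows[2,3) x cols[16,32) = 1x16
Op 4 fold_left: fold axis v@24; visible region now rows[2,3) x cols[16,24) = 1x8
Op 5 fold_right: fold axis v@20; visible region now rows[2,3) x cols[20,24) = 1x4
Op 6 cut(0, 3): punch at orig (2,23); cuts so far [(2, 23)]; region rows[2,3) x cols[20,24) = 1x4
Unfold 1 (reflect across v@20): 2 holes -> [(2, 16), (2, 23)]
Unfold 2 (reflect across v@24): 4 holes -> [(2, 16), (2, 23), (2, 24), (2, 31)]
Unfold 3 (reflect across v@16): 8 holes -> [(2, 0), (2, 7), (2, 8), (2, 15), (2, 16), (2, 23), (2, 24), (2, 31)]
Unfold 4 (reflect across h@3): 16 holes -> [(2, 0), (2, 7), (2, 8), (2, 15), (2, 16), (2, 23), (2, 24), (2, 31), (3, 0), (3, 7), (3, 8), (3, 15), (3, 16), (3, 23), (3, 24), (3, 31)]
Unfold 5 (reflect across h@2): 32 holes -> [(0, 0), (0, 7), (0, 8), (0, 15), (0, 16), (0, 23), (0, 24), (0, 31), (1, 0), (1, 7), (1, 8), (1, 15), (1, 16), (1, 23), (1, 24), (1, 31), (2, 0), (2, 7), (2, 8), (2, 15), (2, 16), (2, 23), (2, 24), (2, 31), (3, 0), (3, 7), (3, 8), (3, 15), (3, 16), (3, 23), (3, 24), (3, 31)]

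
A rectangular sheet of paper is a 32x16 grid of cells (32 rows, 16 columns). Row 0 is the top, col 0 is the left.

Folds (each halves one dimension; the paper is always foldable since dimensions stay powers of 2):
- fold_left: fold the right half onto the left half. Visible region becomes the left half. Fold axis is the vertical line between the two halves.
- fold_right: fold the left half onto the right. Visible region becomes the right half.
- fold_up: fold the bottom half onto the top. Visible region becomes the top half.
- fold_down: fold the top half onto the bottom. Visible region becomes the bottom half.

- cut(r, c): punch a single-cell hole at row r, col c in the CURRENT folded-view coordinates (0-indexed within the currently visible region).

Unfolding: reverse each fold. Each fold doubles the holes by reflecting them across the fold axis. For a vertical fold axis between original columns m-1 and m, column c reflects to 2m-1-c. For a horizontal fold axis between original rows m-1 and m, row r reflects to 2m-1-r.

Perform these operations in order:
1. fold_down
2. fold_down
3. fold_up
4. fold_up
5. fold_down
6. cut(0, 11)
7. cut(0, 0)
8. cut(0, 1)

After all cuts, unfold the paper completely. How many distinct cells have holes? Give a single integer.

Op 1 fold_down: fold axis h@16; visible region now rows[16,32) x cols[0,16) = 16x16
Op 2 fold_down: fold axis h@24; visible region now rows[24,32) x cols[0,16) = 8x16
Op 3 fold_up: fold axis h@28; visible region now rows[24,28) x cols[0,16) = 4x16
Op 4 fold_up: fold axis h@26; visible region now rows[24,26) x cols[0,16) = 2x16
Op 5 fold_down: fold axis h@25; visible region now rows[25,26) x cols[0,16) = 1x16
Op 6 cut(0, 11): punch at orig (25,11); cuts so far [(25, 11)]; region rows[25,26) x cols[0,16) = 1x16
Op 7 cut(0, 0): punch at orig (25,0); cuts so far [(25, 0), (25, 11)]; region rows[25,26) x cols[0,16) = 1x16
Op 8 cut(0, 1): punch at orig (25,1); cuts so far [(25, 0), (25, 1), (25, 11)]; region rows[25,26) x cols[0,16) = 1x16
Unfold 1 (reflect across h@25): 6 holes -> [(24, 0), (24, 1), (24, 11), (25, 0), (25, 1), (25, 11)]
Unfold 2 (reflect across h@26): 12 holes -> [(24, 0), (24, 1), (24, 11), (25, 0), (25, 1), (25, 11), (26, 0), (26, 1), (26, 11), (27, 0), (27, 1), (27, 11)]
Unfold 3 (reflect across h@28): 24 holes -> [(24, 0), (24, 1), (24, 11), (25, 0), (25, 1), (25, 11), (26, 0), (26, 1), (26, 11), (27, 0), (27, 1), (27, 11), (28, 0), (28, 1), (28, 11), (29, 0), (29, 1), (29, 11), (30, 0), (30, 1), (30, 11), (31, 0), (31, 1), (31, 11)]
Unfold 4 (reflect across h@24): 48 holes -> [(16, 0), (16, 1), (16, 11), (17, 0), (17, 1), (17, 11), (18, 0), (18, 1), (18, 11), (19, 0), (19, 1), (19, 11), (20, 0), (20, 1), (20, 11), (21, 0), (21, 1), (21, 11), (22, 0), (22, 1), (22, 11), (23, 0), (23, 1), (23, 11), (24, 0), (24, 1), (24, 11), (25, 0), (25, 1), (25, 11), (26, 0), (26, 1), (26, 11), (27, 0), (27, 1), (27, 11), (28, 0), (28, 1), (28, 11), (29, 0), (29, 1), (29, 11), (30, 0), (30, 1), (30, 11), (31, 0), (31, 1), (31, 11)]
Unfold 5 (reflect across h@16): 96 holes -> [(0, 0), (0, 1), (0, 11), (1, 0), (1, 1), (1, 11), (2, 0), (2, 1), (2, 11), (3, 0), (3, 1), (3, 11), (4, 0), (4, 1), (4, 11), (5, 0), (5, 1), (5, 11), (6, 0), (6, 1), (6, 11), (7, 0), (7, 1), (7, 11), (8, 0), (8, 1), (8, 11), (9, 0), (9, 1), (9, 11), (10, 0), (10, 1), (10, 11), (11, 0), (11, 1), (11, 11), (12, 0), (12, 1), (12, 11), (13, 0), (13, 1), (13, 11), (14, 0), (14, 1), (14, 11), (15, 0), (15, 1), (15, 11), (16, 0), (16, 1), (16, 11), (17, 0), (17, 1), (17, 11), (18, 0), (18, 1), (18, 11), (19, 0), (19, 1), (19, 11), (20, 0), (20, 1), (20, 11), (21, 0), (21, 1), (21, 11), (22, 0), (22, 1), (22, 11), (23, 0), (23, 1), (23, 11), (24, 0), (24, 1), (24, 11), (25, 0), (25, 1), (25, 11), (26, 0), (26, 1), (26, 11), (27, 0), (27, 1), (27, 11), (28, 0), (28, 1), (28, 11), (29, 0), (29, 1), (29, 11), (30, 0), (30, 1), (30, 11), (31, 0), (31, 1), (31, 11)]

Answer: 96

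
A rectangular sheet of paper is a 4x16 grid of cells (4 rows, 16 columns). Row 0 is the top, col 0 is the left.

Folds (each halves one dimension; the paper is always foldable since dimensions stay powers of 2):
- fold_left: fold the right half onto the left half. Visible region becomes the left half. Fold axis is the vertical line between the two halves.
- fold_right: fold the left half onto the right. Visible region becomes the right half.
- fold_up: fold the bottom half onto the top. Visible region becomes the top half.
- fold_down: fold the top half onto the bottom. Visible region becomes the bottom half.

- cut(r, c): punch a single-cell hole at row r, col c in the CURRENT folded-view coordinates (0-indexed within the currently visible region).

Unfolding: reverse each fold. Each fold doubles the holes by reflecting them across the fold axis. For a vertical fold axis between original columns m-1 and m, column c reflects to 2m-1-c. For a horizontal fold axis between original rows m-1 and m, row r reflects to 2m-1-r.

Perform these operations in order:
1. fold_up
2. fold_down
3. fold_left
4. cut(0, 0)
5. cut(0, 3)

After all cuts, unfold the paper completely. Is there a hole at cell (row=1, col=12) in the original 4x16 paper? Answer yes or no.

Op 1 fold_up: fold axis h@2; visible region now rows[0,2) x cols[0,16) = 2x16
Op 2 fold_down: fold axis h@1; visible region now rows[1,2) x cols[0,16) = 1x16
Op 3 fold_left: fold axis v@8; visible region now rows[1,2) x cols[0,8) = 1x8
Op 4 cut(0, 0): punch at orig (1,0); cuts so far [(1, 0)]; region rows[1,2) x cols[0,8) = 1x8
Op 5 cut(0, 3): punch at orig (1,3); cuts so far [(1, 0), (1, 3)]; region rows[1,2) x cols[0,8) = 1x8
Unfold 1 (reflect across v@8): 4 holes -> [(1, 0), (1, 3), (1, 12), (1, 15)]
Unfold 2 (reflect across h@1): 8 holes -> [(0, 0), (0, 3), (0, 12), (0, 15), (1, 0), (1, 3), (1, 12), (1, 15)]
Unfold 3 (reflect across h@2): 16 holes -> [(0, 0), (0, 3), (0, 12), (0, 15), (1, 0), (1, 3), (1, 12), (1, 15), (2, 0), (2, 3), (2, 12), (2, 15), (3, 0), (3, 3), (3, 12), (3, 15)]
Holes: [(0, 0), (0, 3), (0, 12), (0, 15), (1, 0), (1, 3), (1, 12), (1, 15), (2, 0), (2, 3), (2, 12), (2, 15), (3, 0), (3, 3), (3, 12), (3, 15)]

Answer: yes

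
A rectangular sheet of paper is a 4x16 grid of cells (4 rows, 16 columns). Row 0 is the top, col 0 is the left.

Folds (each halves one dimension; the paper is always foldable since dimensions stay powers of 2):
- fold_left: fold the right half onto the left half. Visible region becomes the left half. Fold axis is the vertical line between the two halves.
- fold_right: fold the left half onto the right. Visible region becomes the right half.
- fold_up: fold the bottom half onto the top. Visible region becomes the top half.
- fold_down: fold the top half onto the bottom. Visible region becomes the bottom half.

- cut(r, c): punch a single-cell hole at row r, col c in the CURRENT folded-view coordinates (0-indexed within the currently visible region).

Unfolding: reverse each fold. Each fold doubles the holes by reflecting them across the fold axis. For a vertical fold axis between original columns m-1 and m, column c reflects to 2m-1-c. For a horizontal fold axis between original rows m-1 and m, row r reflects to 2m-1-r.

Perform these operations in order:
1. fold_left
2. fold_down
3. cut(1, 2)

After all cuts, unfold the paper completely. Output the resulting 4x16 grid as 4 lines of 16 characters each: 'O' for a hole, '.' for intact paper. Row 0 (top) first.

Op 1 fold_left: fold axis v@8; visible region now rows[0,4) x cols[0,8) = 4x8
Op 2 fold_down: fold axis h@2; visible region now rows[2,4) x cols[0,8) = 2x8
Op 3 cut(1, 2): punch at orig (3,2); cuts so far [(3, 2)]; region rows[2,4) x cols[0,8) = 2x8
Unfold 1 (reflect across h@2): 2 holes -> [(0, 2), (3, 2)]
Unfold 2 (reflect across v@8): 4 holes -> [(0, 2), (0, 13), (3, 2), (3, 13)]

Answer: ..O..........O..
................
................
..O..........O..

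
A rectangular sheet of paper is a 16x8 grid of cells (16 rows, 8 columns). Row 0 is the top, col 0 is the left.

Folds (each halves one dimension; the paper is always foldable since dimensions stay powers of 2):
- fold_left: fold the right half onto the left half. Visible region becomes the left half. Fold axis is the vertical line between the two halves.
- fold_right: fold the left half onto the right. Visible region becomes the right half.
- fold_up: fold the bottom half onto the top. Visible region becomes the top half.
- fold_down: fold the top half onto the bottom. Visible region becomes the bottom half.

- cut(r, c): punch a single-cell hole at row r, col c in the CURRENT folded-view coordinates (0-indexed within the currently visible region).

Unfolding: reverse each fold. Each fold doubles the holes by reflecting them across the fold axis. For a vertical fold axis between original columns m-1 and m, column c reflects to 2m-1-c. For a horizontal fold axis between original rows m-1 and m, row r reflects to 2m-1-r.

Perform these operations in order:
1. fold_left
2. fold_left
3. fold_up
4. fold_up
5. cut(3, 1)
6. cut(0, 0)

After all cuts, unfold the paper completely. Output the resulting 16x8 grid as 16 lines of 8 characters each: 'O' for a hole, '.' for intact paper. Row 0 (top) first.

Op 1 fold_left: fold axis v@4; visible region now rows[0,16) x cols[0,4) = 16x4
Op 2 fold_left: fold axis v@2; visible region now rows[0,16) x cols[0,2) = 16x2
Op 3 fold_up: fold axis h@8; visible region now rows[0,8) x cols[0,2) = 8x2
Op 4 fold_up: fold axis h@4; visible region now rows[0,4) x cols[0,2) = 4x2
Op 5 cut(3, 1): punch at orig (3,1); cuts so far [(3, 1)]; region rows[0,4) x cols[0,2) = 4x2
Op 6 cut(0, 0): punch at orig (0,0); cuts so far [(0, 0), (3, 1)]; region rows[0,4) x cols[0,2) = 4x2
Unfold 1 (reflect across h@4): 4 holes -> [(0, 0), (3, 1), (4, 1), (7, 0)]
Unfold 2 (reflect across h@8): 8 holes -> [(0, 0), (3, 1), (4, 1), (7, 0), (8, 0), (11, 1), (12, 1), (15, 0)]
Unfold 3 (reflect across v@2): 16 holes -> [(0, 0), (0, 3), (3, 1), (3, 2), (4, 1), (4, 2), (7, 0), (7, 3), (8, 0), (8, 3), (11, 1), (11, 2), (12, 1), (12, 2), (15, 0), (15, 3)]
Unfold 4 (reflect across v@4): 32 holes -> [(0, 0), (0, 3), (0, 4), (0, 7), (3, 1), (3, 2), (3, 5), (3, 6), (4, 1), (4, 2), (4, 5), (4, 6), (7, 0), (7, 3), (7, 4), (7, 7), (8, 0), (8, 3), (8, 4), (8, 7), (11, 1), (11, 2), (11, 5), (11, 6), (12, 1), (12, 2), (12, 5), (12, 6), (15, 0), (15, 3), (15, 4), (15, 7)]

Answer: O..OO..O
........
........
.OO..OO.
.OO..OO.
........
........
O..OO..O
O..OO..O
........
........
.OO..OO.
.OO..OO.
........
........
O..OO..O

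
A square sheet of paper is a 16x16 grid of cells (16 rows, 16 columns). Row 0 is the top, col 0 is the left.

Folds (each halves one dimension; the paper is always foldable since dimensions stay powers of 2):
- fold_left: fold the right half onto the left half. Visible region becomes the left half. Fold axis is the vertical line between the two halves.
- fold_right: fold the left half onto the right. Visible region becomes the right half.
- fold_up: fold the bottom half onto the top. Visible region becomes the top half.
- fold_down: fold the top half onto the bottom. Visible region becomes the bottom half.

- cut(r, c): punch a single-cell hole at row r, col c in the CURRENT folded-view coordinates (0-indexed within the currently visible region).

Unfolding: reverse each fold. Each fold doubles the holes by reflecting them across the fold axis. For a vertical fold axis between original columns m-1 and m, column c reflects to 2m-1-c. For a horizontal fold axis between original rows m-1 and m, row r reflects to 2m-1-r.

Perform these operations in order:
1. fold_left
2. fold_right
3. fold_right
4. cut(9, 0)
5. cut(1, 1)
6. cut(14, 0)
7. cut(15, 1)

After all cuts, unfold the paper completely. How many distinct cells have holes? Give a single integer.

Answer: 32

Derivation:
Op 1 fold_left: fold axis v@8; visible region now rows[0,16) x cols[0,8) = 16x8
Op 2 fold_right: fold axis v@4; visible region now rows[0,16) x cols[4,8) = 16x4
Op 3 fold_right: fold axis v@6; visible region now rows[0,16) x cols[6,8) = 16x2
Op 4 cut(9, 0): punch at orig (9,6); cuts so far [(9, 6)]; region rows[0,16) x cols[6,8) = 16x2
Op 5 cut(1, 1): punch at orig (1,7); cuts so far [(1, 7), (9, 6)]; region rows[0,16) x cols[6,8) = 16x2
Op 6 cut(14, 0): punch at orig (14,6); cuts so far [(1, 7), (9, 6), (14, 6)]; region rows[0,16) x cols[6,8) = 16x2
Op 7 cut(15, 1): punch at orig (15,7); cuts so far [(1, 7), (9, 6), (14, 6), (15, 7)]; region rows[0,16) x cols[6,8) = 16x2
Unfold 1 (reflect across v@6): 8 holes -> [(1, 4), (1, 7), (9, 5), (9, 6), (14, 5), (14, 6), (15, 4), (15, 7)]
Unfold 2 (reflect across v@4): 16 holes -> [(1, 0), (1, 3), (1, 4), (1, 7), (9, 1), (9, 2), (9, 5), (9, 6), (14, 1), (14, 2), (14, 5), (14, 6), (15, 0), (15, 3), (15, 4), (15, 7)]
Unfold 3 (reflect across v@8): 32 holes -> [(1, 0), (1, 3), (1, 4), (1, 7), (1, 8), (1, 11), (1, 12), (1, 15), (9, 1), (9, 2), (9, 5), (9, 6), (9, 9), (9, 10), (9, 13), (9, 14), (14, 1), (14, 2), (14, 5), (14, 6), (14, 9), (14, 10), (14, 13), (14, 14), (15, 0), (15, 3), (15, 4), (15, 7), (15, 8), (15, 11), (15, 12), (15, 15)]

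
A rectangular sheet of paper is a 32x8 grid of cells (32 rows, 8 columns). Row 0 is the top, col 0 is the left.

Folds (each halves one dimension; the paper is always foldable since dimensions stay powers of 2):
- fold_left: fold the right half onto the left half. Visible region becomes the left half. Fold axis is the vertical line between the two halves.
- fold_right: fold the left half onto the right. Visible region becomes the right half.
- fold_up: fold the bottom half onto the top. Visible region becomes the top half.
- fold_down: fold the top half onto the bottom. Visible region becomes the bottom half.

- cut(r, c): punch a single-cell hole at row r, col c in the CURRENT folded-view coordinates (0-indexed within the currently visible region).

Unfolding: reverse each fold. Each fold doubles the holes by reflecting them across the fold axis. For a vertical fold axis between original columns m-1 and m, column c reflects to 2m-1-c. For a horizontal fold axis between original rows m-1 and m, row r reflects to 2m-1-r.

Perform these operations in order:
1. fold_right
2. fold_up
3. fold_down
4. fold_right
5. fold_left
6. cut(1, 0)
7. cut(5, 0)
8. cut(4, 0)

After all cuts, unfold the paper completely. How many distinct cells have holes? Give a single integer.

Op 1 fold_right: fold axis v@4; visible region now rows[0,32) x cols[4,8) = 32x4
Op 2 fold_up: fold axis h@16; visible region now rows[0,16) x cols[4,8) = 16x4
Op 3 fold_down: fold axis h@8; visible region now rows[8,16) x cols[4,8) = 8x4
Op 4 fold_right: fold axis v@6; visible region now rows[8,16) x cols[6,8) = 8x2
Op 5 fold_left: fold axis v@7; visible region now rows[8,16) x cols[6,7) = 8x1
Op 6 cut(1, 0): punch at orig (9,6); cuts so far [(9, 6)]; region rows[8,16) x cols[6,7) = 8x1
Op 7 cut(5, 0): punch at orig (13,6); cuts so far [(9, 6), (13, 6)]; region rows[8,16) x cols[6,7) = 8x1
Op 8 cut(4, 0): punch at orig (12,6); cuts so far [(9, 6), (12, 6), (13, 6)]; region rows[8,16) x cols[6,7) = 8x1
Unfold 1 (reflect across v@7): 6 holes -> [(9, 6), (9, 7), (12, 6), (12, 7), (13, 6), (13, 7)]
Unfold 2 (reflect across v@6): 12 holes -> [(9, 4), (9, 5), (9, 6), (9, 7), (12, 4), (12, 5), (12, 6), (12, 7), (13, 4), (13, 5), (13, 6), (13, 7)]
Unfold 3 (reflect across h@8): 24 holes -> [(2, 4), (2, 5), (2, 6), (2, 7), (3, 4), (3, 5), (3, 6), (3, 7), (6, 4), (6, 5), (6, 6), (6, 7), (9, 4), (9, 5), (9, 6), (9, 7), (12, 4), (12, 5), (12, 6), (12, 7), (13, 4), (13, 5), (13, 6), (13, 7)]
Unfold 4 (reflect across h@16): 48 holes -> [(2, 4), (2, 5), (2, 6), (2, 7), (3, 4), (3, 5), (3, 6), (3, 7), (6, 4), (6, 5), (6, 6), (6, 7), (9, 4), (9, 5), (9, 6), (9, 7), (12, 4), (12, 5), (12, 6), (12, 7), (13, 4), (13, 5), (13, 6), (13, 7), (18, 4), (18, 5), (18, 6), (18, 7), (19, 4), (19, 5), (19, 6), (19, 7), (22, 4), (22, 5), (22, 6), (22, 7), (25, 4), (25, 5), (25, 6), (25, 7), (28, 4), (28, 5), (28, 6), (28, 7), (29, 4), (29, 5), (29, 6), (29, 7)]
Unfold 5 (reflect across v@4): 96 holes -> [(2, 0), (2, 1), (2, 2), (2, 3), (2, 4), (2, 5), (2, 6), (2, 7), (3, 0), (3, 1), (3, 2), (3, 3), (3, 4), (3, 5), (3, 6), (3, 7), (6, 0), (6, 1), (6, 2), (6, 3), (6, 4), (6, 5), (6, 6), (6, 7), (9, 0), (9, 1), (9, 2), (9, 3), (9, 4), (9, 5), (9, 6), (9, 7), (12, 0), (12, 1), (12, 2), (12, 3), (12, 4), (12, 5), (12, 6), (12, 7), (13, 0), (13, 1), (13, 2), (13, 3), (13, 4), (13, 5), (13, 6), (13, 7), (18, 0), (18, 1), (18, 2), (18, 3), (18, 4), (18, 5), (18, 6), (18, 7), (19, 0), (19, 1), (19, 2), (19, 3), (19, 4), (19, 5), (19, 6), (19, 7), (22, 0), (22, 1), (22, 2), (22, 3), (22, 4), (22, 5), (22, 6), (22, 7), (25, 0), (25, 1), (25, 2), (25, 3), (25, 4), (25, 5), (25, 6), (25, 7), (28, 0), (28, 1), (28, 2), (28, 3), (28, 4), (28, 5), (28, 6), (28, 7), (29, 0), (29, 1), (29, 2), (29, 3), (29, 4), (29, 5), (29, 6), (29, 7)]

Answer: 96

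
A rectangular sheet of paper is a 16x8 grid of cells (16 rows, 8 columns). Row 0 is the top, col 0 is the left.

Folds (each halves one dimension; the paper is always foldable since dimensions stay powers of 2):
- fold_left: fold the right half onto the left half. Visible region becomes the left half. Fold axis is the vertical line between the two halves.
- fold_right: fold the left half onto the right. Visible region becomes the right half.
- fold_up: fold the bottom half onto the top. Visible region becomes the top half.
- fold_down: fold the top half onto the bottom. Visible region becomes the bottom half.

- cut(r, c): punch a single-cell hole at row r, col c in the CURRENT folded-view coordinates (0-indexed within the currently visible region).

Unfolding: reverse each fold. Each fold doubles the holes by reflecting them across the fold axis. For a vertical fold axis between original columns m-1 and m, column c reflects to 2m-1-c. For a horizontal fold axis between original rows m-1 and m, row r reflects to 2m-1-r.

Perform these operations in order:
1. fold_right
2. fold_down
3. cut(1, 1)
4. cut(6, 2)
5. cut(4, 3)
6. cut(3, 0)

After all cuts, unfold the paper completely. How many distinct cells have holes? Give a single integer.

Op 1 fold_right: fold axis v@4; visible region now rows[0,16) x cols[4,8) = 16x4
Op 2 fold_down: fold axis h@8; visible region now rows[8,16) x cols[4,8) = 8x4
Op 3 cut(1, 1): punch at orig (9,5); cuts so far [(9, 5)]; region rows[8,16) x cols[4,8) = 8x4
Op 4 cut(6, 2): punch at orig (14,6); cuts so far [(9, 5), (14, 6)]; region rows[8,16) x cols[4,8) = 8x4
Op 5 cut(4, 3): punch at orig (12,7); cuts so far [(9, 5), (12, 7), (14, 6)]; region rows[8,16) x cols[4,8) = 8x4
Op 6 cut(3, 0): punch at orig (11,4); cuts so far [(9, 5), (11, 4), (12, 7), (14, 6)]; region rows[8,16) x cols[4,8) = 8x4
Unfold 1 (reflect across h@8): 8 holes -> [(1, 6), (3, 7), (4, 4), (6, 5), (9, 5), (11, 4), (12, 7), (14, 6)]
Unfold 2 (reflect across v@4): 16 holes -> [(1, 1), (1, 6), (3, 0), (3, 7), (4, 3), (4, 4), (6, 2), (6, 5), (9, 2), (9, 5), (11, 3), (11, 4), (12, 0), (12, 7), (14, 1), (14, 6)]

Answer: 16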